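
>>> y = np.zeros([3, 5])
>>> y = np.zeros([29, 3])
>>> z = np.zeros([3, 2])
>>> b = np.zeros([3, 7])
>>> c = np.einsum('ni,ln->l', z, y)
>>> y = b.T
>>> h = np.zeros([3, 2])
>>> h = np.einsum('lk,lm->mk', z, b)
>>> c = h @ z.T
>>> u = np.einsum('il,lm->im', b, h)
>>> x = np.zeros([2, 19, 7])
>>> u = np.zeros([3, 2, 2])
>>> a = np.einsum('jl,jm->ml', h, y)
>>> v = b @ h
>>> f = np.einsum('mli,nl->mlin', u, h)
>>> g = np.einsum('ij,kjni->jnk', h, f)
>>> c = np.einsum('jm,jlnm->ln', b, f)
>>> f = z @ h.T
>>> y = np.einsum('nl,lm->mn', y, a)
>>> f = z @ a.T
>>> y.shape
(2, 7)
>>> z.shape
(3, 2)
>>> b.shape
(3, 7)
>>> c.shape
(2, 2)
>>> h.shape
(7, 2)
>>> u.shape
(3, 2, 2)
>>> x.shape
(2, 19, 7)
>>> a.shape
(3, 2)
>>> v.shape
(3, 2)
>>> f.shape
(3, 3)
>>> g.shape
(2, 2, 3)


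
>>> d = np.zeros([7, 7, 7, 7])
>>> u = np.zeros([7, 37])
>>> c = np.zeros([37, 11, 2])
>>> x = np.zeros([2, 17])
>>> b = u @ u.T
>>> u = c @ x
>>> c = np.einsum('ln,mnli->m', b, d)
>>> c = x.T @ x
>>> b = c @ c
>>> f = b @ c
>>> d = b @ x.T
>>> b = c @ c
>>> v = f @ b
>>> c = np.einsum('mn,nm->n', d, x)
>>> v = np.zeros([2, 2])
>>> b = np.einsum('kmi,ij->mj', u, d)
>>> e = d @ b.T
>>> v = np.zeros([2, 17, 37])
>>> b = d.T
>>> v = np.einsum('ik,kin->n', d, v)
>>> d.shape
(17, 2)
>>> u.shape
(37, 11, 17)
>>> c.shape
(2,)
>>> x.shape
(2, 17)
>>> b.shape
(2, 17)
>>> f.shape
(17, 17)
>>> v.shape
(37,)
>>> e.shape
(17, 11)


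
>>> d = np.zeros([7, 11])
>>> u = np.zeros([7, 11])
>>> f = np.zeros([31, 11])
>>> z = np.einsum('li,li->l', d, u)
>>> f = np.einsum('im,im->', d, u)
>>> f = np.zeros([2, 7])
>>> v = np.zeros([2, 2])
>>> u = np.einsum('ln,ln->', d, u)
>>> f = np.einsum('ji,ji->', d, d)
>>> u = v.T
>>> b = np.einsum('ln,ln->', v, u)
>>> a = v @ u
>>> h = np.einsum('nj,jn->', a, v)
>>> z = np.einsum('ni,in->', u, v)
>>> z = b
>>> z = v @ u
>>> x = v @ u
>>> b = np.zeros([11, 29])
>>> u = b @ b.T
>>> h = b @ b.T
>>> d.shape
(7, 11)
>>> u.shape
(11, 11)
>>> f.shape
()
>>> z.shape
(2, 2)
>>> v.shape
(2, 2)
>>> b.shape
(11, 29)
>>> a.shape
(2, 2)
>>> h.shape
(11, 11)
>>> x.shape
(2, 2)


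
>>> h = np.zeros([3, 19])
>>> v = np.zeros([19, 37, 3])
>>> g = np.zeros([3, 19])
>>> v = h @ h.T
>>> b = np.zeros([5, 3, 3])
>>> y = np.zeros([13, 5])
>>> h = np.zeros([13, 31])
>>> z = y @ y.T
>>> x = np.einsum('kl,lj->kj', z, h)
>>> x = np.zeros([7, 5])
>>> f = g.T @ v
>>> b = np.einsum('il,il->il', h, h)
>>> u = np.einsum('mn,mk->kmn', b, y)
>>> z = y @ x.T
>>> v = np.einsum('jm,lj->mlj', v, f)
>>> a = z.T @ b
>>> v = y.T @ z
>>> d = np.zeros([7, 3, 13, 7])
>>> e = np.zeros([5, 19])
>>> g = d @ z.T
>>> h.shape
(13, 31)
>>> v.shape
(5, 7)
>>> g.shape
(7, 3, 13, 13)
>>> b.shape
(13, 31)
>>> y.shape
(13, 5)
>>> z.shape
(13, 7)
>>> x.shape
(7, 5)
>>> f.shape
(19, 3)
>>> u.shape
(5, 13, 31)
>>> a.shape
(7, 31)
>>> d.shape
(7, 3, 13, 7)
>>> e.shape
(5, 19)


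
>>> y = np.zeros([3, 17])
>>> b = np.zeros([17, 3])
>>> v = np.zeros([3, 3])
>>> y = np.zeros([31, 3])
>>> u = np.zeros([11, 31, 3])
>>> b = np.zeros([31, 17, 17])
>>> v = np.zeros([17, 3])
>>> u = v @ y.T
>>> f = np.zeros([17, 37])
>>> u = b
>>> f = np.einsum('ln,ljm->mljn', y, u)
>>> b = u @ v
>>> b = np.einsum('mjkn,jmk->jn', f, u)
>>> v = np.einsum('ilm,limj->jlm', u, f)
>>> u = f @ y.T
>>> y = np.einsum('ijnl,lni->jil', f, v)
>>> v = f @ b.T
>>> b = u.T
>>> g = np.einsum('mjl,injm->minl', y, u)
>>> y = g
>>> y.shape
(31, 17, 31, 3)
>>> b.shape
(31, 17, 31, 17)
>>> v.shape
(17, 31, 17, 31)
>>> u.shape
(17, 31, 17, 31)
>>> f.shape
(17, 31, 17, 3)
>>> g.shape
(31, 17, 31, 3)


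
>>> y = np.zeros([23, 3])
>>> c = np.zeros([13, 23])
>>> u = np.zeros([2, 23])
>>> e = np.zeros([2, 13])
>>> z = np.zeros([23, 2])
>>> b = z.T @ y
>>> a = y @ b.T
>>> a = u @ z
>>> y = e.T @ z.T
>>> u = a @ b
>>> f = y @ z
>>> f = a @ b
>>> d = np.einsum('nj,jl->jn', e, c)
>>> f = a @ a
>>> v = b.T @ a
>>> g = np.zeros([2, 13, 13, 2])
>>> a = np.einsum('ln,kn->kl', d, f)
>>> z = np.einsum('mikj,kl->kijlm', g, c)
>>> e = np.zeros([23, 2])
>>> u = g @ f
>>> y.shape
(13, 23)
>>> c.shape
(13, 23)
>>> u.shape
(2, 13, 13, 2)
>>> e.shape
(23, 2)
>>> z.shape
(13, 13, 2, 23, 2)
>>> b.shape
(2, 3)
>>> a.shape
(2, 13)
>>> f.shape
(2, 2)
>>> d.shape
(13, 2)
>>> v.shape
(3, 2)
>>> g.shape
(2, 13, 13, 2)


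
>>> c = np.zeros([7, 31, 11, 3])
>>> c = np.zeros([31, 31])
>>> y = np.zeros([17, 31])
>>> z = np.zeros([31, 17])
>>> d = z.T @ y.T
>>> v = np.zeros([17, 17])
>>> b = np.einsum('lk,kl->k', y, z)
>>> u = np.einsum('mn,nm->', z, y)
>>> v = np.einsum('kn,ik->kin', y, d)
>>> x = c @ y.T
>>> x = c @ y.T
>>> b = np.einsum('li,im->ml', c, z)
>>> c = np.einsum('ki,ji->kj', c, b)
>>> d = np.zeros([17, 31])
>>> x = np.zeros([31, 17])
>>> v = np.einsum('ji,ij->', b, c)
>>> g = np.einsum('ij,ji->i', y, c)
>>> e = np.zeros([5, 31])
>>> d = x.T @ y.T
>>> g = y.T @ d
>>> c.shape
(31, 17)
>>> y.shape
(17, 31)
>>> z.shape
(31, 17)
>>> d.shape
(17, 17)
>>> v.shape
()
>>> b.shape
(17, 31)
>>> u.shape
()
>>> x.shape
(31, 17)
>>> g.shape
(31, 17)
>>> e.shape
(5, 31)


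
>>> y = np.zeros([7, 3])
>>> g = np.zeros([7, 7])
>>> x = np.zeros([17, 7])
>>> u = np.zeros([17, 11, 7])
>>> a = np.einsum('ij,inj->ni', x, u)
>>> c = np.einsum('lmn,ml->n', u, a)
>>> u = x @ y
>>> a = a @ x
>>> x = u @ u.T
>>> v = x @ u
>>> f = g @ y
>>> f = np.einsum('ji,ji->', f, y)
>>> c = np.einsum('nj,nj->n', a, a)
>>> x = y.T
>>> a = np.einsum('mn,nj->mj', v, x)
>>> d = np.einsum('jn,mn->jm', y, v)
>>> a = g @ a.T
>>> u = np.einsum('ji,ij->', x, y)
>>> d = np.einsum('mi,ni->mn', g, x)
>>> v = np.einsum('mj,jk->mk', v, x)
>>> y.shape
(7, 3)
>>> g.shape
(7, 7)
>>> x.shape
(3, 7)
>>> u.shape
()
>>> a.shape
(7, 17)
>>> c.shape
(11,)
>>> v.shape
(17, 7)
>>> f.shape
()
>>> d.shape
(7, 3)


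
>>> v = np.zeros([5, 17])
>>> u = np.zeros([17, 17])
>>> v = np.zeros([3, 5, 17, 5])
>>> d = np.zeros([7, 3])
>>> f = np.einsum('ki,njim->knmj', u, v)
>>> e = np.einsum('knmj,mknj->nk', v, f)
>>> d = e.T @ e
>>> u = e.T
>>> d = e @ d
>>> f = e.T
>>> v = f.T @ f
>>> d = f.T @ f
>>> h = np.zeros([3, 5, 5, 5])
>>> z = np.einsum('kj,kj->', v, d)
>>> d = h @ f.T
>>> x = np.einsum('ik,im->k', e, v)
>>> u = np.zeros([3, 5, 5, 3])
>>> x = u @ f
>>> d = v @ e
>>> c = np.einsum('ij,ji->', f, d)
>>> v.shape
(5, 5)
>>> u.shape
(3, 5, 5, 3)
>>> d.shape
(5, 3)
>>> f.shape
(3, 5)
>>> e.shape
(5, 3)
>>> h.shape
(3, 5, 5, 5)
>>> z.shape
()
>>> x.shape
(3, 5, 5, 5)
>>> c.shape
()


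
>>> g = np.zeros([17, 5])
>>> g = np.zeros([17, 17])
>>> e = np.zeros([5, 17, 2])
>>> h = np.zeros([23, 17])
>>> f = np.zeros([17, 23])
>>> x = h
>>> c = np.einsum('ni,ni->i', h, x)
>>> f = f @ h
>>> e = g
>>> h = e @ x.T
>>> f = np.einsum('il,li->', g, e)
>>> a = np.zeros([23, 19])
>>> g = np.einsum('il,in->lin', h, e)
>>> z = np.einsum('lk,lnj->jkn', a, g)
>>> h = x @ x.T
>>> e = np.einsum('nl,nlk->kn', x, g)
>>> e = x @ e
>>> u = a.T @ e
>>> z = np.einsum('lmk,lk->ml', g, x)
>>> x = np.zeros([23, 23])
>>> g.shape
(23, 17, 17)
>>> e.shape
(23, 23)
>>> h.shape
(23, 23)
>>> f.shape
()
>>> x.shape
(23, 23)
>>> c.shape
(17,)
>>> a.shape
(23, 19)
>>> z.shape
(17, 23)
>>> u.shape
(19, 23)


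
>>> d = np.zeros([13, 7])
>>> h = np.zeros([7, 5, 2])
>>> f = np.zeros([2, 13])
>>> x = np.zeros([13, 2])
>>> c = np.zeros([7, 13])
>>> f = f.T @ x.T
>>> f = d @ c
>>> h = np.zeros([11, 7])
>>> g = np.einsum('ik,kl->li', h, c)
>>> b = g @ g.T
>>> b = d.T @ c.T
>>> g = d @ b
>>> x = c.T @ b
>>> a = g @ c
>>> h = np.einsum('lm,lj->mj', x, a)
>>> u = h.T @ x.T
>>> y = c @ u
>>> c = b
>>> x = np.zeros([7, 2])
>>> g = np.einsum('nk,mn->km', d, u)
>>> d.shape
(13, 7)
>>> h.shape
(7, 13)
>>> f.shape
(13, 13)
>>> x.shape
(7, 2)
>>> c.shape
(7, 7)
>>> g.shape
(7, 13)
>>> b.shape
(7, 7)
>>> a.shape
(13, 13)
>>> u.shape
(13, 13)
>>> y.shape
(7, 13)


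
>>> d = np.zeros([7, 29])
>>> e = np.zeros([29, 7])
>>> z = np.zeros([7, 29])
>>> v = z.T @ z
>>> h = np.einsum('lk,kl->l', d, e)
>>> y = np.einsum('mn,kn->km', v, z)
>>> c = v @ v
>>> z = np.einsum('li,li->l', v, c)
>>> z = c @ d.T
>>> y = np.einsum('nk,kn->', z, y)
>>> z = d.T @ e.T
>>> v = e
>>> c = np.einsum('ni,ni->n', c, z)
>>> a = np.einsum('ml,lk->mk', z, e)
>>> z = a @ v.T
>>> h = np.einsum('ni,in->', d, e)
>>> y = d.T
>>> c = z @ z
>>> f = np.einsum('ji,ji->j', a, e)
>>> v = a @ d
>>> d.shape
(7, 29)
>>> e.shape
(29, 7)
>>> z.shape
(29, 29)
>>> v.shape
(29, 29)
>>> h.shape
()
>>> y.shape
(29, 7)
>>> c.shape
(29, 29)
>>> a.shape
(29, 7)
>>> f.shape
(29,)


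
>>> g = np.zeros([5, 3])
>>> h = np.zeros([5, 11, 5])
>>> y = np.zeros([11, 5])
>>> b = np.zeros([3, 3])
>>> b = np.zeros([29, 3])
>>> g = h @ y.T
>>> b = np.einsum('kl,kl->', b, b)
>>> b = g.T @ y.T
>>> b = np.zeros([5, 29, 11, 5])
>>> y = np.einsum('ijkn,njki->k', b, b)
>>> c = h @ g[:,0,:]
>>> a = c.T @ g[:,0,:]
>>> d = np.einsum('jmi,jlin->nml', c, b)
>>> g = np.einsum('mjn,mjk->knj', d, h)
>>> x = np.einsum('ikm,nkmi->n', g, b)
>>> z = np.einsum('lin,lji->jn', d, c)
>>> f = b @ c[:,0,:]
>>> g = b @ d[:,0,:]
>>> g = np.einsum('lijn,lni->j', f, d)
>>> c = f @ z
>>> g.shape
(11,)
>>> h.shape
(5, 11, 5)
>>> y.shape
(11,)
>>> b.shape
(5, 29, 11, 5)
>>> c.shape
(5, 29, 11, 29)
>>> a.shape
(11, 11, 11)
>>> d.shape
(5, 11, 29)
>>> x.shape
(5,)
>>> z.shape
(11, 29)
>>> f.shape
(5, 29, 11, 11)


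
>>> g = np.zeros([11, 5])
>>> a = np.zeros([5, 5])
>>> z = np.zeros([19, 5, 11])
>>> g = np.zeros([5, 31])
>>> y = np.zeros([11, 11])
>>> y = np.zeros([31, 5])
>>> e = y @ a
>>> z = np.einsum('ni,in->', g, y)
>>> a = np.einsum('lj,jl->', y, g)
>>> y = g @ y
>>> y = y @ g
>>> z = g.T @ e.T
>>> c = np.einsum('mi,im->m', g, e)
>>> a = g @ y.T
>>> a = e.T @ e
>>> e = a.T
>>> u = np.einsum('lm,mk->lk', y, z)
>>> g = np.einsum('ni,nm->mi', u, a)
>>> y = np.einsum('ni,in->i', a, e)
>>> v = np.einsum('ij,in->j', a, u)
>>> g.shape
(5, 31)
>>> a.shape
(5, 5)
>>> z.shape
(31, 31)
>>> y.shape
(5,)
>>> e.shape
(5, 5)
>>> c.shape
(5,)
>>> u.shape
(5, 31)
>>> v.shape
(5,)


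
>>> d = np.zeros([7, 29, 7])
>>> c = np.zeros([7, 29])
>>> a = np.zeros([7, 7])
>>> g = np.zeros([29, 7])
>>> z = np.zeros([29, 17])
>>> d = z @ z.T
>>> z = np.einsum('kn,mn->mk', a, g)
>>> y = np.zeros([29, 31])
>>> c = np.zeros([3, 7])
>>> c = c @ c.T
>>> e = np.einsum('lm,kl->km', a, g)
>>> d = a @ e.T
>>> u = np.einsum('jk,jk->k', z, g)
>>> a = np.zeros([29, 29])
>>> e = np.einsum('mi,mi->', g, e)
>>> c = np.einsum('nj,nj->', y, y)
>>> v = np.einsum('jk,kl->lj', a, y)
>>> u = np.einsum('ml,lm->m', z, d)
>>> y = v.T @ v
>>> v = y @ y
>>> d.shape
(7, 29)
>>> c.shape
()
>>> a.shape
(29, 29)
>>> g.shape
(29, 7)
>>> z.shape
(29, 7)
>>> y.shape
(29, 29)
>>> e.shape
()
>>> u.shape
(29,)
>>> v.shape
(29, 29)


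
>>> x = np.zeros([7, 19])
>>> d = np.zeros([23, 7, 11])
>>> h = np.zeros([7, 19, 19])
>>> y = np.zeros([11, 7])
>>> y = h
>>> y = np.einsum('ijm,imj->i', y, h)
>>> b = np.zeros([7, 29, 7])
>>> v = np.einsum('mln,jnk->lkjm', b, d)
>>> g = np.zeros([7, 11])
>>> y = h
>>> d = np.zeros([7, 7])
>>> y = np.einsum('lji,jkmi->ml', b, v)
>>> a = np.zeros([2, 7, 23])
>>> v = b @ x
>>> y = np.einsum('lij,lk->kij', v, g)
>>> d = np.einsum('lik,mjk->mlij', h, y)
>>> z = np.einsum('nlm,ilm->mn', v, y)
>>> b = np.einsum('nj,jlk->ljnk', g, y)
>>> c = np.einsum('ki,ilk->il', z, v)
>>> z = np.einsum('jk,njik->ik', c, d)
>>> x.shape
(7, 19)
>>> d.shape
(11, 7, 19, 29)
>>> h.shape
(7, 19, 19)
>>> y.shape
(11, 29, 19)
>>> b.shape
(29, 11, 7, 19)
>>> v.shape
(7, 29, 19)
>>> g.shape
(7, 11)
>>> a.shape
(2, 7, 23)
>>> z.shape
(19, 29)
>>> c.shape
(7, 29)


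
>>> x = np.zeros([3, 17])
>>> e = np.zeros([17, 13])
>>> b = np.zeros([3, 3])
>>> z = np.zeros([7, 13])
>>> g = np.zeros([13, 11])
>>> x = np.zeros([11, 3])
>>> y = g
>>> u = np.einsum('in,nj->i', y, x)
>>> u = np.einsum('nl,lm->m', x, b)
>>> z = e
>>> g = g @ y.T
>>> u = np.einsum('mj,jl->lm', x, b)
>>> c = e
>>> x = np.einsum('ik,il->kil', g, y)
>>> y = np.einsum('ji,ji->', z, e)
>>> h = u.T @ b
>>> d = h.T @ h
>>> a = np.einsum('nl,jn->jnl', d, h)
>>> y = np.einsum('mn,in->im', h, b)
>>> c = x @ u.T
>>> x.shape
(13, 13, 11)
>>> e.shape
(17, 13)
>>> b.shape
(3, 3)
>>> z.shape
(17, 13)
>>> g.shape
(13, 13)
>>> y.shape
(3, 11)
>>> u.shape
(3, 11)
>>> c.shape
(13, 13, 3)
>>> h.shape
(11, 3)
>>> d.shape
(3, 3)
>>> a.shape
(11, 3, 3)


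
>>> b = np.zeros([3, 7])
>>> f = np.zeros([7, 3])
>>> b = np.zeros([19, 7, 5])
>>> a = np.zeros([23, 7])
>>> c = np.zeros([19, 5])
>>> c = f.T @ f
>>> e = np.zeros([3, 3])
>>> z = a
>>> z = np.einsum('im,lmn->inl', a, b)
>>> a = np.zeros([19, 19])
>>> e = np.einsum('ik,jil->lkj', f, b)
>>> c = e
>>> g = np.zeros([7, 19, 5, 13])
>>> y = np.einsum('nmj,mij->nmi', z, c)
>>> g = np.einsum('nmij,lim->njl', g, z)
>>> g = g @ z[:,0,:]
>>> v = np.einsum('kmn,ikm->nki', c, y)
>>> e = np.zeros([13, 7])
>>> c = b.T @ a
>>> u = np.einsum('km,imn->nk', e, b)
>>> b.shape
(19, 7, 5)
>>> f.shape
(7, 3)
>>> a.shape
(19, 19)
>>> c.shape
(5, 7, 19)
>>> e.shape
(13, 7)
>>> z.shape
(23, 5, 19)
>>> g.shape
(7, 13, 19)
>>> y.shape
(23, 5, 3)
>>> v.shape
(19, 5, 23)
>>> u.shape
(5, 13)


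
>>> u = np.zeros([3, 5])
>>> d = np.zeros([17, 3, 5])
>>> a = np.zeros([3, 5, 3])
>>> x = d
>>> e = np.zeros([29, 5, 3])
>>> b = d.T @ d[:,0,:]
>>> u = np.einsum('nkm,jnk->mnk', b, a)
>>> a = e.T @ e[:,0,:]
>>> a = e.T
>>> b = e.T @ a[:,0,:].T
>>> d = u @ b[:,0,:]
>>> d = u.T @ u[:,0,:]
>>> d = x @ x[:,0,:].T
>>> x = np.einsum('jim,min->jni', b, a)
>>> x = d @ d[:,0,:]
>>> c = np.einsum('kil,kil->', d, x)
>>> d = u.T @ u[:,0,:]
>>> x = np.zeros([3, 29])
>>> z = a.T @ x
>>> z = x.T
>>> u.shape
(5, 5, 3)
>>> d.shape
(3, 5, 3)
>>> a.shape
(3, 5, 29)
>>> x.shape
(3, 29)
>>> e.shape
(29, 5, 3)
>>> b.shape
(3, 5, 3)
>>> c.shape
()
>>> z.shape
(29, 3)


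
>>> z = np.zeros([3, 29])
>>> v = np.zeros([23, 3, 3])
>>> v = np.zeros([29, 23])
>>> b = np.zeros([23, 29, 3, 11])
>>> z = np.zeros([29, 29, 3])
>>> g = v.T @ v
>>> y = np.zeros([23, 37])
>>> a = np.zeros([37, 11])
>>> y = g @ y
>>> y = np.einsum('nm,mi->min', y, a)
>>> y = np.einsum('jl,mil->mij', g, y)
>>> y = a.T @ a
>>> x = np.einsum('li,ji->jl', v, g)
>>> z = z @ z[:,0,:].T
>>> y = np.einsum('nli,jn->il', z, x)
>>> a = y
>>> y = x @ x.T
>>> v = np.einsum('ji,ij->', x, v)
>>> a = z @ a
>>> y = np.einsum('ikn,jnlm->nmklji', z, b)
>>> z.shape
(29, 29, 29)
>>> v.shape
()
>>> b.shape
(23, 29, 3, 11)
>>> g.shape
(23, 23)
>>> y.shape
(29, 11, 29, 3, 23, 29)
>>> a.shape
(29, 29, 29)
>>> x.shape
(23, 29)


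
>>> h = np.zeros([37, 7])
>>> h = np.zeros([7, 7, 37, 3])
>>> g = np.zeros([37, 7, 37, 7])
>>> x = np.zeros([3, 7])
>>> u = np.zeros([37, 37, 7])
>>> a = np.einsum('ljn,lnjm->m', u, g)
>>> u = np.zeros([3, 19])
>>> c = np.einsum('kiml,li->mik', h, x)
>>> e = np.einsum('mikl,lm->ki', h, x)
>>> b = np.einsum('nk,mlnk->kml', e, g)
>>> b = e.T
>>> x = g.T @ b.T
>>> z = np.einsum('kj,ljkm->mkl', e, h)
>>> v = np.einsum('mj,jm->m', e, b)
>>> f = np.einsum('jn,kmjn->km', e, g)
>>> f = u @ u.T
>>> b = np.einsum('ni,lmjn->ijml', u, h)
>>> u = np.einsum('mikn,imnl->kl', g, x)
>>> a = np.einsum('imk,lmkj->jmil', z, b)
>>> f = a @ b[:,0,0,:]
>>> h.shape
(7, 7, 37, 3)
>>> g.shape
(37, 7, 37, 7)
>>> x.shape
(7, 37, 7, 7)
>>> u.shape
(37, 7)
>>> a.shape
(7, 37, 3, 19)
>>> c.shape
(37, 7, 7)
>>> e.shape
(37, 7)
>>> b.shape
(19, 37, 7, 7)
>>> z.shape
(3, 37, 7)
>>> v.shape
(37,)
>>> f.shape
(7, 37, 3, 7)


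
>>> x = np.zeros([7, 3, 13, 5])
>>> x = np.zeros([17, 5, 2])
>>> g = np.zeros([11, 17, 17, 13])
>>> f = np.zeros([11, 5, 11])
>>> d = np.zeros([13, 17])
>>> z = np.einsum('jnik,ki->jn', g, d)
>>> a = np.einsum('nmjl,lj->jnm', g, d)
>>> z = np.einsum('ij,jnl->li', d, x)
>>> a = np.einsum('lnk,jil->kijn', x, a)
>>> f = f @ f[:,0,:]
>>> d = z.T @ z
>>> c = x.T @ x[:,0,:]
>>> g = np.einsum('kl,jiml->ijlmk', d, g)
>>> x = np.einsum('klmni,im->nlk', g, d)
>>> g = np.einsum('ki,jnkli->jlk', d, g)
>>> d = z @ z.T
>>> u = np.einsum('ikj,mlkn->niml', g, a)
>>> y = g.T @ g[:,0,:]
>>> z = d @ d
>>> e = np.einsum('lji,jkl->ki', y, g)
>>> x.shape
(17, 11, 17)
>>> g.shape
(17, 17, 13)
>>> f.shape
(11, 5, 11)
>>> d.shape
(2, 2)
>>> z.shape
(2, 2)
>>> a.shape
(2, 11, 17, 5)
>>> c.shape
(2, 5, 2)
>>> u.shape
(5, 17, 2, 11)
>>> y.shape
(13, 17, 13)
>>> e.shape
(17, 13)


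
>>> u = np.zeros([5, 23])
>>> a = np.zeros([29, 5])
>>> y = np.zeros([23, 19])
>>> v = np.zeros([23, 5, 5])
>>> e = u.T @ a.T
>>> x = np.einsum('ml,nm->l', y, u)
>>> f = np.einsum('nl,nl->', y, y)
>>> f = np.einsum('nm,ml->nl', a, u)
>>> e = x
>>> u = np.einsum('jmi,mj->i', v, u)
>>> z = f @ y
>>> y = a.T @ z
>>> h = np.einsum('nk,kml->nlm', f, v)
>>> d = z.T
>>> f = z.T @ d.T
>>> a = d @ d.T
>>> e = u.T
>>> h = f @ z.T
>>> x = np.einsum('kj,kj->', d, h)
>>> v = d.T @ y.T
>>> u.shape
(5,)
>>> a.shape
(19, 19)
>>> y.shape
(5, 19)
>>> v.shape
(29, 5)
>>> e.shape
(5,)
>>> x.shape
()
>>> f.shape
(19, 19)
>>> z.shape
(29, 19)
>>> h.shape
(19, 29)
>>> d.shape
(19, 29)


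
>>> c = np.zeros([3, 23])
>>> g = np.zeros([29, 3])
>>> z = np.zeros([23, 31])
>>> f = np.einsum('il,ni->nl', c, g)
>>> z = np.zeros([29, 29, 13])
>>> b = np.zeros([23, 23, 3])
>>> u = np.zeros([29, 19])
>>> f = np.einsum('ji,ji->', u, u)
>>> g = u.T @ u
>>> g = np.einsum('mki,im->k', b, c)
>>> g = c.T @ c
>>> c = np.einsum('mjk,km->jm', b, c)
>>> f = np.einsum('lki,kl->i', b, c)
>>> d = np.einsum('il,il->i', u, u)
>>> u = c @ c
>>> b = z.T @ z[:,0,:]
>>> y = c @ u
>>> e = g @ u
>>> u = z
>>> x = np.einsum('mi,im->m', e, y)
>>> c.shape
(23, 23)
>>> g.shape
(23, 23)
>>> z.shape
(29, 29, 13)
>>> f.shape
(3,)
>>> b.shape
(13, 29, 13)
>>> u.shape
(29, 29, 13)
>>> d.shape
(29,)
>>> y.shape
(23, 23)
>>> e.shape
(23, 23)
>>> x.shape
(23,)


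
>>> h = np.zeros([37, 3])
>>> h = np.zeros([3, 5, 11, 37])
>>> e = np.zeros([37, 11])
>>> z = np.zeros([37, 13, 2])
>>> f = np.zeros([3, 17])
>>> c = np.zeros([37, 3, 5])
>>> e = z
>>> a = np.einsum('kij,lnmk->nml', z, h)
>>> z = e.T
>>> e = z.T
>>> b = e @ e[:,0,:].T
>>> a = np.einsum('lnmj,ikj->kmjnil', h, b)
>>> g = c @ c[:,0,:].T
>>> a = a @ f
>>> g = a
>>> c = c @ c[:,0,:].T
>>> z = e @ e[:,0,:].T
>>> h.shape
(3, 5, 11, 37)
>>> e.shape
(37, 13, 2)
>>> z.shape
(37, 13, 37)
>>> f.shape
(3, 17)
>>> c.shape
(37, 3, 37)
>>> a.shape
(13, 11, 37, 5, 37, 17)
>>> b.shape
(37, 13, 37)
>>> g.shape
(13, 11, 37, 5, 37, 17)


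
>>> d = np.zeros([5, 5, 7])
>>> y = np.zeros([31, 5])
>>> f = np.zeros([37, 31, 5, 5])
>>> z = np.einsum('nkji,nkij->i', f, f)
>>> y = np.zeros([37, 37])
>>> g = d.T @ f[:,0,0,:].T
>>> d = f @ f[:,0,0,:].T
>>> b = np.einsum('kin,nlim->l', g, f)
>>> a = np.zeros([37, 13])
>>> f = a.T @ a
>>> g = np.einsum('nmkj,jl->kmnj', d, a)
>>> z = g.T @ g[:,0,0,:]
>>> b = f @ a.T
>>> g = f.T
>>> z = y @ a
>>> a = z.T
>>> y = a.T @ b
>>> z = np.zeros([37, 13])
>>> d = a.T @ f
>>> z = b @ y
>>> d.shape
(37, 13)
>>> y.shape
(37, 37)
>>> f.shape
(13, 13)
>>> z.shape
(13, 37)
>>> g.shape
(13, 13)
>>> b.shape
(13, 37)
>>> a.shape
(13, 37)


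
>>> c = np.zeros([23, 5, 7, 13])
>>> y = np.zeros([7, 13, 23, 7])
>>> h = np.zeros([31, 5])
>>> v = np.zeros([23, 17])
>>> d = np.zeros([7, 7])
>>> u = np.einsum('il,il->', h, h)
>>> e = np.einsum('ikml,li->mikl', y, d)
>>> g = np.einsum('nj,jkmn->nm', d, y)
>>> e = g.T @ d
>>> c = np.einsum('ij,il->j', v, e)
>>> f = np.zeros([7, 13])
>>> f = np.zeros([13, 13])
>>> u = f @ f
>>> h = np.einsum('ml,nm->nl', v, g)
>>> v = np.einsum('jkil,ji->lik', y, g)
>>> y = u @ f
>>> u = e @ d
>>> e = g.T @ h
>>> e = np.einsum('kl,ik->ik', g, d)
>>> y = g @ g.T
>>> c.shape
(17,)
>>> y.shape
(7, 7)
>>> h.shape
(7, 17)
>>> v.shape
(7, 23, 13)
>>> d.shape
(7, 7)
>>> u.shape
(23, 7)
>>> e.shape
(7, 7)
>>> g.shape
(7, 23)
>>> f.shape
(13, 13)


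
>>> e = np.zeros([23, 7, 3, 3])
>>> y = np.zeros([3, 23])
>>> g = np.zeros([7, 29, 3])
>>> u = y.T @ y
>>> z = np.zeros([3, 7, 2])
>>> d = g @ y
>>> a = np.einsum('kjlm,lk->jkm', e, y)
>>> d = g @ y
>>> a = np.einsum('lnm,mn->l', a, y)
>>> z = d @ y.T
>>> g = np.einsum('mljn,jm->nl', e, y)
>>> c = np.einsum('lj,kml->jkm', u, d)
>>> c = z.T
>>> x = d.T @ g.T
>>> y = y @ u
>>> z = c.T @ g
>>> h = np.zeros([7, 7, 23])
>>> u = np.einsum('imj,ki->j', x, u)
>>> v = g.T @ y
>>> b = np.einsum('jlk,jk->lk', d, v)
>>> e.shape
(23, 7, 3, 3)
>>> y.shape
(3, 23)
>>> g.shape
(3, 7)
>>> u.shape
(3,)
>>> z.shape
(7, 29, 7)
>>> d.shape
(7, 29, 23)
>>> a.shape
(7,)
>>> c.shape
(3, 29, 7)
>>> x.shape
(23, 29, 3)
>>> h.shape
(7, 7, 23)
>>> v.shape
(7, 23)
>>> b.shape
(29, 23)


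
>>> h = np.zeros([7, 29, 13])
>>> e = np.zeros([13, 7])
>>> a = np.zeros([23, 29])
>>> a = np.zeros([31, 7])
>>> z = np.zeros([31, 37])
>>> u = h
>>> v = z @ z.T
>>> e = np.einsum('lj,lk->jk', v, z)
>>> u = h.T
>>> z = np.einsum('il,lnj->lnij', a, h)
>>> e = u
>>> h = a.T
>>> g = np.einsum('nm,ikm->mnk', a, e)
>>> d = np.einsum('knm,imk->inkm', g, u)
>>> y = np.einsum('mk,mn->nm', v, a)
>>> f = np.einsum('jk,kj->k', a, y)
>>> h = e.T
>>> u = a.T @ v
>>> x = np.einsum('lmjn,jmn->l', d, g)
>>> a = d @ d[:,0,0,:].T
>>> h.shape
(7, 29, 13)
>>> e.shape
(13, 29, 7)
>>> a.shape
(13, 31, 7, 13)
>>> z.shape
(7, 29, 31, 13)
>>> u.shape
(7, 31)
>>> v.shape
(31, 31)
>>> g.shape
(7, 31, 29)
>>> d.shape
(13, 31, 7, 29)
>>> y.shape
(7, 31)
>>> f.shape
(7,)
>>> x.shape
(13,)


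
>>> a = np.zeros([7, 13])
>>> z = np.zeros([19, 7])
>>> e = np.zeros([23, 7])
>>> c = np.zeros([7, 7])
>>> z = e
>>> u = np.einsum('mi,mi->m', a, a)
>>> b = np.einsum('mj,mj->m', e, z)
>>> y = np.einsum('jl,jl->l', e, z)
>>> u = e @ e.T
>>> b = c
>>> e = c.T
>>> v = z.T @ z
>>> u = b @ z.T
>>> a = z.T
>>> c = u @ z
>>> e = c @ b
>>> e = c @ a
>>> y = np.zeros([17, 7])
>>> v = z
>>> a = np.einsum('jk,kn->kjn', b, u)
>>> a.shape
(7, 7, 23)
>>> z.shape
(23, 7)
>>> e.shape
(7, 23)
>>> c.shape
(7, 7)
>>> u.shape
(7, 23)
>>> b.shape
(7, 7)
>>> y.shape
(17, 7)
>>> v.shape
(23, 7)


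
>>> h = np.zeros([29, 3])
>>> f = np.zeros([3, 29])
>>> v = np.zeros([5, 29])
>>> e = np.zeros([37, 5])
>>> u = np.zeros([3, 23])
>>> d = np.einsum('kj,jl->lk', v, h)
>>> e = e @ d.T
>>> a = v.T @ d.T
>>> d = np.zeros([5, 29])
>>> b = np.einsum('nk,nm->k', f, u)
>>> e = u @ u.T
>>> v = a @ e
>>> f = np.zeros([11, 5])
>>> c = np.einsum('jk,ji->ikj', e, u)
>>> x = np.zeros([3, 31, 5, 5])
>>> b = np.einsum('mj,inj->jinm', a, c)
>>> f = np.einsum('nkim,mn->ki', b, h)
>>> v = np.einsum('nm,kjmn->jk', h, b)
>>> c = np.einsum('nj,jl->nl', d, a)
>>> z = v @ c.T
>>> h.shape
(29, 3)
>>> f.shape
(23, 3)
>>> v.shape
(23, 3)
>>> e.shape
(3, 3)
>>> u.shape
(3, 23)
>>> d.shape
(5, 29)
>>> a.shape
(29, 3)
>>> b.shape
(3, 23, 3, 29)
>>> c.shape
(5, 3)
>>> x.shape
(3, 31, 5, 5)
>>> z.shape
(23, 5)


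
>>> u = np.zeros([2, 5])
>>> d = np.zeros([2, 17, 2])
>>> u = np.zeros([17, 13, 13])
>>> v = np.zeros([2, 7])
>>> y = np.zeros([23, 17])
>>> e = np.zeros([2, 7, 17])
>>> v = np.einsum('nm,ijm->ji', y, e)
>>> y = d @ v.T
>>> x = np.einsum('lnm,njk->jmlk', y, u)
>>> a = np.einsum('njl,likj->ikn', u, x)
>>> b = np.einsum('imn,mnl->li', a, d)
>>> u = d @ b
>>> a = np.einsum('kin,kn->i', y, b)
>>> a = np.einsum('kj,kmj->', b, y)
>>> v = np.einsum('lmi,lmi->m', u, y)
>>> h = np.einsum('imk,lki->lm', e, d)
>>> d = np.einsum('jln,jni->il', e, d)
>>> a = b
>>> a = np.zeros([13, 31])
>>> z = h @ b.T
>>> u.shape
(2, 17, 7)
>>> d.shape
(2, 7)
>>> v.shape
(17,)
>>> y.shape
(2, 17, 7)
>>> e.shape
(2, 7, 17)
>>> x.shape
(13, 7, 2, 13)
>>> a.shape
(13, 31)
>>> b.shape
(2, 7)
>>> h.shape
(2, 7)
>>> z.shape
(2, 2)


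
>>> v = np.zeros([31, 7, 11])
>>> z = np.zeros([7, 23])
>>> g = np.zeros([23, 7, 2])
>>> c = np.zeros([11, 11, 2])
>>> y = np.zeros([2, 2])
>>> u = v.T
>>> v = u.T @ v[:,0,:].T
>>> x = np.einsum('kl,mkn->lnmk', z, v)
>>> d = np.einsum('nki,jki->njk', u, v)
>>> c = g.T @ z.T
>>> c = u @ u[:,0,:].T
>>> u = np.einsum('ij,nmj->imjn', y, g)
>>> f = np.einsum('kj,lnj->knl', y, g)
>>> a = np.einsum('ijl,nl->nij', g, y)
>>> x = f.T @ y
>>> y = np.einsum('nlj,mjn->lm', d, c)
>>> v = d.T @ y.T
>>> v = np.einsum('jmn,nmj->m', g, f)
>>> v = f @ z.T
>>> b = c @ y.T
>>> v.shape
(2, 7, 7)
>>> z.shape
(7, 23)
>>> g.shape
(23, 7, 2)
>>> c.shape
(11, 7, 11)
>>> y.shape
(31, 11)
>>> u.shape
(2, 7, 2, 23)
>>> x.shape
(23, 7, 2)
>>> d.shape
(11, 31, 7)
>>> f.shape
(2, 7, 23)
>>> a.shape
(2, 23, 7)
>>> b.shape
(11, 7, 31)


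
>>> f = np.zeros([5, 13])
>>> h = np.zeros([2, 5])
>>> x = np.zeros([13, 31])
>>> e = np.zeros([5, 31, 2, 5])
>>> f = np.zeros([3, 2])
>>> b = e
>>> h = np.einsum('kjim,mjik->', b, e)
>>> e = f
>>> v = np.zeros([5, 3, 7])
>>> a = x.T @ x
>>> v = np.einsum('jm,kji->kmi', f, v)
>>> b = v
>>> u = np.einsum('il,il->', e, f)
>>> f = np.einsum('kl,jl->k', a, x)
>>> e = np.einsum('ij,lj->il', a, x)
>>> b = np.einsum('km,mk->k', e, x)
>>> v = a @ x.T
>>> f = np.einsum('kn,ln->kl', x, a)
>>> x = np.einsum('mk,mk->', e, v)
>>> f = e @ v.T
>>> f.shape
(31, 31)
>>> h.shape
()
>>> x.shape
()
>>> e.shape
(31, 13)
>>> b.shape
(31,)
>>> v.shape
(31, 13)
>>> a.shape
(31, 31)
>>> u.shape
()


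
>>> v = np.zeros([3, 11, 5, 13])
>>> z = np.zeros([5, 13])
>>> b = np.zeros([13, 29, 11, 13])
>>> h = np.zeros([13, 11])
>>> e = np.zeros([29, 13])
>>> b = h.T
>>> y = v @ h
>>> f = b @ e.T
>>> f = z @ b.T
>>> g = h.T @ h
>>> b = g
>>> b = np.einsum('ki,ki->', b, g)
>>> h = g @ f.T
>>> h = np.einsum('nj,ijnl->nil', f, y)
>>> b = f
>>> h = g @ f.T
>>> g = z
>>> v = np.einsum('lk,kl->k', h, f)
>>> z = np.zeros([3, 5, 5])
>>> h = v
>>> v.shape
(5,)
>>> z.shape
(3, 5, 5)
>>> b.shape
(5, 11)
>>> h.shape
(5,)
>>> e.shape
(29, 13)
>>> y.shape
(3, 11, 5, 11)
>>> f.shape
(5, 11)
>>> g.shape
(5, 13)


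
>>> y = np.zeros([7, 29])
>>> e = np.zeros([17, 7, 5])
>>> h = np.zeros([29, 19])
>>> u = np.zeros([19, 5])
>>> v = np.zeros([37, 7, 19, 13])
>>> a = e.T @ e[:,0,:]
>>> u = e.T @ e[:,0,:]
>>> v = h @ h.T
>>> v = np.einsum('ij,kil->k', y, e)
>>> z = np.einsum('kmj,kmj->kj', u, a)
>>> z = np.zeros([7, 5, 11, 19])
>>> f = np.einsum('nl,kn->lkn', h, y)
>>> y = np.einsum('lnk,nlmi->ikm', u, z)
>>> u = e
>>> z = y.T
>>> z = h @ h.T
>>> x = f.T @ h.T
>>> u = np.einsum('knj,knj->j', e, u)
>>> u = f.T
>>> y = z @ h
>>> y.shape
(29, 19)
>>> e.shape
(17, 7, 5)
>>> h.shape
(29, 19)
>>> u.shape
(29, 7, 19)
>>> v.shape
(17,)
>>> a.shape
(5, 7, 5)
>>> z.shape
(29, 29)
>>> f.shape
(19, 7, 29)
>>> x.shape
(29, 7, 29)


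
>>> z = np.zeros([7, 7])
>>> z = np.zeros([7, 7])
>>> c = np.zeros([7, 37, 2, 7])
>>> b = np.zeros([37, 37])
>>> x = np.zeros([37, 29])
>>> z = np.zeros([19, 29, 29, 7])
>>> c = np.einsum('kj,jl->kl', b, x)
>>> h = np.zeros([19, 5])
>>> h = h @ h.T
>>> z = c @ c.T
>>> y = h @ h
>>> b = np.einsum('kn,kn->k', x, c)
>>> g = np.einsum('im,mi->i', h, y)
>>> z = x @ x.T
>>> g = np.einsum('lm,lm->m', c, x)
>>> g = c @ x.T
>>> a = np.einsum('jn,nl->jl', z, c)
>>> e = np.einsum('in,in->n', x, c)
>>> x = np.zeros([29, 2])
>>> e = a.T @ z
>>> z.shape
(37, 37)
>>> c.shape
(37, 29)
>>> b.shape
(37,)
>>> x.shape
(29, 2)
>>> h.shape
(19, 19)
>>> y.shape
(19, 19)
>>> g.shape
(37, 37)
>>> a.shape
(37, 29)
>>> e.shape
(29, 37)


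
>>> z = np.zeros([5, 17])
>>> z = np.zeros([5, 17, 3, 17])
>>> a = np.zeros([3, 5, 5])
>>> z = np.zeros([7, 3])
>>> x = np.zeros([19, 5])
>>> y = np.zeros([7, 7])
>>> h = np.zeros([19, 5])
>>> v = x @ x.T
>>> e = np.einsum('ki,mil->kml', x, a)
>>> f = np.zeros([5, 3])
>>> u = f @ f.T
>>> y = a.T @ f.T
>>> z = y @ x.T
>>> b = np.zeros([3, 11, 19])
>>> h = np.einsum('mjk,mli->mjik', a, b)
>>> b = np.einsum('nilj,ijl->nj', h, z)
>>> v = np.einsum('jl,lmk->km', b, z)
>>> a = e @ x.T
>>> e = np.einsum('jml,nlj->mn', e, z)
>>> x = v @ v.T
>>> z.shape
(5, 5, 19)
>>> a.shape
(19, 3, 19)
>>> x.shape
(19, 19)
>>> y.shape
(5, 5, 5)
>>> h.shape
(3, 5, 19, 5)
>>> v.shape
(19, 5)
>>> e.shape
(3, 5)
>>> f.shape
(5, 3)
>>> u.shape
(5, 5)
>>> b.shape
(3, 5)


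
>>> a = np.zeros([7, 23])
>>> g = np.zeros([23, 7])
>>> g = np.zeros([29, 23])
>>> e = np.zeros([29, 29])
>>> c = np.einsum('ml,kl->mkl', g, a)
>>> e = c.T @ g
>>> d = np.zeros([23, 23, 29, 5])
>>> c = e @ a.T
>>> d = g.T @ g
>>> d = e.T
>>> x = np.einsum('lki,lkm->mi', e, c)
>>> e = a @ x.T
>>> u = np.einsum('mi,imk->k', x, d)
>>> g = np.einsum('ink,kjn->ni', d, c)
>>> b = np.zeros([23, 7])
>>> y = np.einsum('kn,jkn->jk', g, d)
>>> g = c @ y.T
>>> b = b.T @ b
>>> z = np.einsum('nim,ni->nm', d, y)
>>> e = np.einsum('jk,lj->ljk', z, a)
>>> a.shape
(7, 23)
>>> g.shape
(23, 7, 23)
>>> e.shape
(7, 23, 23)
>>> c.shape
(23, 7, 7)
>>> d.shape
(23, 7, 23)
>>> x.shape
(7, 23)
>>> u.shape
(23,)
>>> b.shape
(7, 7)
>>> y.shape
(23, 7)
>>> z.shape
(23, 23)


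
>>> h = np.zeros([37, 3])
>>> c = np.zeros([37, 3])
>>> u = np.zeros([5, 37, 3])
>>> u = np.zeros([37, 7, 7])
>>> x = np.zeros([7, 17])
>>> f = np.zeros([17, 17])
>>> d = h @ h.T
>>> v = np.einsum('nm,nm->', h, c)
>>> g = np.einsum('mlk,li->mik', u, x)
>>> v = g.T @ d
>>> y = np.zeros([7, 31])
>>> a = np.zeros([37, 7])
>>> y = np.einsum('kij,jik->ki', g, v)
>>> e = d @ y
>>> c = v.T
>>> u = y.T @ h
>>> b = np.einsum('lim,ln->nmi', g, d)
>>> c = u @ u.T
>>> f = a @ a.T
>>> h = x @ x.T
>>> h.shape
(7, 7)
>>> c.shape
(17, 17)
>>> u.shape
(17, 3)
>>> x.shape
(7, 17)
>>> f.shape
(37, 37)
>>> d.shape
(37, 37)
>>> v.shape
(7, 17, 37)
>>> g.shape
(37, 17, 7)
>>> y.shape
(37, 17)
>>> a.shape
(37, 7)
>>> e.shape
(37, 17)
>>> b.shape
(37, 7, 17)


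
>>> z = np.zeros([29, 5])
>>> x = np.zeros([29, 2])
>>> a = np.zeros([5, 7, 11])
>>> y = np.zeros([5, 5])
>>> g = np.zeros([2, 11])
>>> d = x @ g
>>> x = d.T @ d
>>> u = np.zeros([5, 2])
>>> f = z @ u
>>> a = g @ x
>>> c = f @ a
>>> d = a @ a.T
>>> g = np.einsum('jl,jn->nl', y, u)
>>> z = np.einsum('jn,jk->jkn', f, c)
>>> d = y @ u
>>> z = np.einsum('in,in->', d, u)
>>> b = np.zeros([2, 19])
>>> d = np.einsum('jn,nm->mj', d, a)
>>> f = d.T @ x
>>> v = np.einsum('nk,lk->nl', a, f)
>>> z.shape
()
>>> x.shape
(11, 11)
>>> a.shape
(2, 11)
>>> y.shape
(5, 5)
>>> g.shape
(2, 5)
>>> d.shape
(11, 5)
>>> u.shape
(5, 2)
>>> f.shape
(5, 11)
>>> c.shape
(29, 11)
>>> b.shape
(2, 19)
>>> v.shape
(2, 5)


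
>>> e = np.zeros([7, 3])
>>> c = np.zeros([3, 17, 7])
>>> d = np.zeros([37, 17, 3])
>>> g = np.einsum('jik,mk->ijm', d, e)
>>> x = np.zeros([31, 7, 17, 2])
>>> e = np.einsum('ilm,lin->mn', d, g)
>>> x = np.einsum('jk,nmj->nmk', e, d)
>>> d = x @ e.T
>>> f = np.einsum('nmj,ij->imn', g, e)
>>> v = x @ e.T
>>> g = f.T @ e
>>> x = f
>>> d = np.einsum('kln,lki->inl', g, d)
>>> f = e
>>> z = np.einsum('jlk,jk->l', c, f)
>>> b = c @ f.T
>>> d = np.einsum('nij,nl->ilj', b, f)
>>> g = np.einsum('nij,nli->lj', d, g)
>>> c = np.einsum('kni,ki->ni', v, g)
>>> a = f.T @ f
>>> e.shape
(3, 7)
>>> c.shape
(17, 3)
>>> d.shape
(17, 7, 3)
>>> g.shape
(37, 3)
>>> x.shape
(3, 37, 17)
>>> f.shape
(3, 7)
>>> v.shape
(37, 17, 3)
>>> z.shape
(17,)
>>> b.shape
(3, 17, 3)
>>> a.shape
(7, 7)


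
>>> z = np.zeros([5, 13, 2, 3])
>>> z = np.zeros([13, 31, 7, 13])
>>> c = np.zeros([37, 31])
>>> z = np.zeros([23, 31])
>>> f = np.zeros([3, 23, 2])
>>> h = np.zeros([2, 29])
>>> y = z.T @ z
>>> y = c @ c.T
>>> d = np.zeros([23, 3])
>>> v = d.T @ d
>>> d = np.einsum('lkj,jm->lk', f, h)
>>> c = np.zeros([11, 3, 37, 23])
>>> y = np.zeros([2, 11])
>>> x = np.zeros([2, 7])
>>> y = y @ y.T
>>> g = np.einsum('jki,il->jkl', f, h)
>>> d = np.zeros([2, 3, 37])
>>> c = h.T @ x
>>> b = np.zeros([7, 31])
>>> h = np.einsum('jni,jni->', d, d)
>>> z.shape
(23, 31)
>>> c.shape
(29, 7)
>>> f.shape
(3, 23, 2)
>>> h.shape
()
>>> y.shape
(2, 2)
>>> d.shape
(2, 3, 37)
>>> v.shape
(3, 3)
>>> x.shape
(2, 7)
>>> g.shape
(3, 23, 29)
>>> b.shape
(7, 31)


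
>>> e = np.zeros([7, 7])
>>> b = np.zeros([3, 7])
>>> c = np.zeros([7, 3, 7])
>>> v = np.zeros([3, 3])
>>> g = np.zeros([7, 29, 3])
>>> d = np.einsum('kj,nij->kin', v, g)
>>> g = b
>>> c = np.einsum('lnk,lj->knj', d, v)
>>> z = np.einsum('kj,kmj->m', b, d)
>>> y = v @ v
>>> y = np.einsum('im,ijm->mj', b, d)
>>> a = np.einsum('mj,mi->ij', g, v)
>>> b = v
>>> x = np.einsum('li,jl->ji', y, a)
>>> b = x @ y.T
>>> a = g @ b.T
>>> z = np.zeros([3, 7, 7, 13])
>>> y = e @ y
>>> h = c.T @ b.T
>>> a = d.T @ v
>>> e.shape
(7, 7)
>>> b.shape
(3, 7)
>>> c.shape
(7, 29, 3)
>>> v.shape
(3, 3)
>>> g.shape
(3, 7)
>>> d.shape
(3, 29, 7)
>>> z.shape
(3, 7, 7, 13)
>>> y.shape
(7, 29)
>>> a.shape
(7, 29, 3)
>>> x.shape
(3, 29)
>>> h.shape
(3, 29, 3)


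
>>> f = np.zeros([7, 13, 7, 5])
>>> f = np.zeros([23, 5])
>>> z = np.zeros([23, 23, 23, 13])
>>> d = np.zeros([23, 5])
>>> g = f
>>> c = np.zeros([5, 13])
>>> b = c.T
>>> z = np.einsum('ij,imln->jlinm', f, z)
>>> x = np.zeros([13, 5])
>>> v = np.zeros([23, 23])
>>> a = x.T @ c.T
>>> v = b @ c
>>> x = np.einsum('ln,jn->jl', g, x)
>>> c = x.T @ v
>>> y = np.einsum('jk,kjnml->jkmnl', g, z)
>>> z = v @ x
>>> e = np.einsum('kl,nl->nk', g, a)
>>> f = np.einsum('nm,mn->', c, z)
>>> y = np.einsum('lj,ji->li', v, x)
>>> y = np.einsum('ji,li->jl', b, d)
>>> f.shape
()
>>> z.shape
(13, 23)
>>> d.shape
(23, 5)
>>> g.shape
(23, 5)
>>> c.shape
(23, 13)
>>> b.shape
(13, 5)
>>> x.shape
(13, 23)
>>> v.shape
(13, 13)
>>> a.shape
(5, 5)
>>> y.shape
(13, 23)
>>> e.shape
(5, 23)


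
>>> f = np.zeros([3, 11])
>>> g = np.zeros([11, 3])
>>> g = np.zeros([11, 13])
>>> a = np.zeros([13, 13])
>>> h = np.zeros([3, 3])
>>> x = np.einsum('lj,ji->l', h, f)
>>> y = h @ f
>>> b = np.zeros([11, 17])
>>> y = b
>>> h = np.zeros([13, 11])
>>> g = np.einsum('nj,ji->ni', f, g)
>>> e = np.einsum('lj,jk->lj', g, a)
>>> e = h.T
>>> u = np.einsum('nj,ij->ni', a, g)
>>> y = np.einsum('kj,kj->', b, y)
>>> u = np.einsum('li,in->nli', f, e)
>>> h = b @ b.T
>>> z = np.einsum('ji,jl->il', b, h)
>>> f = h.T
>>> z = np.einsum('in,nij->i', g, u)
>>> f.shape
(11, 11)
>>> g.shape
(3, 13)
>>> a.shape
(13, 13)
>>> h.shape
(11, 11)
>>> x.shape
(3,)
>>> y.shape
()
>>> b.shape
(11, 17)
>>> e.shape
(11, 13)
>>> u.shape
(13, 3, 11)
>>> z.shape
(3,)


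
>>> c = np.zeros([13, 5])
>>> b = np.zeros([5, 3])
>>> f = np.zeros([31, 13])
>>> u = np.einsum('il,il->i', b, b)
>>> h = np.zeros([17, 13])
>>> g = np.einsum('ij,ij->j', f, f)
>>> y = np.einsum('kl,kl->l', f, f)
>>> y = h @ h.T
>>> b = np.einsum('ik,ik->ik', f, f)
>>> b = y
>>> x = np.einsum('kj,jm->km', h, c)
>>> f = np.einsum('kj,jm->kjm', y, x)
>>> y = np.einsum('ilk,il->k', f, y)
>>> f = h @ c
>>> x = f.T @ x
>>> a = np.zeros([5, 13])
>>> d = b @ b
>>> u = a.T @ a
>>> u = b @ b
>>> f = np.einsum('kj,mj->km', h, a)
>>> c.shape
(13, 5)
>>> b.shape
(17, 17)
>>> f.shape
(17, 5)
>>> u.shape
(17, 17)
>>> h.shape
(17, 13)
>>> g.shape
(13,)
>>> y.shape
(5,)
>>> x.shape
(5, 5)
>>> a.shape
(5, 13)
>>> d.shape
(17, 17)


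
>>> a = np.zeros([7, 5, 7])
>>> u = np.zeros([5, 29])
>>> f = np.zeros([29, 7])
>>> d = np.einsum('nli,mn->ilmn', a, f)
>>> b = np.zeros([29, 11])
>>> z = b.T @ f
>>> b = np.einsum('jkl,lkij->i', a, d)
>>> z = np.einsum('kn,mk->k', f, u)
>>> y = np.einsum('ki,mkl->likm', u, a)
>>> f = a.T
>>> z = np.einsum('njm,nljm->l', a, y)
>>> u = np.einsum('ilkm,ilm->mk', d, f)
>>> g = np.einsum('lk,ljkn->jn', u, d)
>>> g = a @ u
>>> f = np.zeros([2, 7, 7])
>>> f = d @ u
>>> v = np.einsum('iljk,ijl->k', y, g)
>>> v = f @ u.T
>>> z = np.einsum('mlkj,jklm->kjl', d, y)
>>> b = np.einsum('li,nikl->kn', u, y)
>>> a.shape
(7, 5, 7)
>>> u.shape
(7, 29)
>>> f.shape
(7, 5, 29, 29)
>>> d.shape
(7, 5, 29, 7)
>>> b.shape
(5, 7)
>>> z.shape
(29, 7, 5)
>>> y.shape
(7, 29, 5, 7)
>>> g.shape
(7, 5, 29)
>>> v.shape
(7, 5, 29, 7)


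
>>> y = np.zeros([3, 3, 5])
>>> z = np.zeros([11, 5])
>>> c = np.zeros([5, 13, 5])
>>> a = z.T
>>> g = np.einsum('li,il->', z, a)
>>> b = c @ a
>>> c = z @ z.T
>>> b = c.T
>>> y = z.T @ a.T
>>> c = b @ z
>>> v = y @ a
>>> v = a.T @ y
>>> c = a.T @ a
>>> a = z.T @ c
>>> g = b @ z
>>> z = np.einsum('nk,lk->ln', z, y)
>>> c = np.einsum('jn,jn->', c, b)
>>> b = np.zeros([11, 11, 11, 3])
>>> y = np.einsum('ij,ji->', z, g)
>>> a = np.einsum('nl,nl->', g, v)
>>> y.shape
()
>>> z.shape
(5, 11)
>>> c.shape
()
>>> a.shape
()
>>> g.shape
(11, 5)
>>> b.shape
(11, 11, 11, 3)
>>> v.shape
(11, 5)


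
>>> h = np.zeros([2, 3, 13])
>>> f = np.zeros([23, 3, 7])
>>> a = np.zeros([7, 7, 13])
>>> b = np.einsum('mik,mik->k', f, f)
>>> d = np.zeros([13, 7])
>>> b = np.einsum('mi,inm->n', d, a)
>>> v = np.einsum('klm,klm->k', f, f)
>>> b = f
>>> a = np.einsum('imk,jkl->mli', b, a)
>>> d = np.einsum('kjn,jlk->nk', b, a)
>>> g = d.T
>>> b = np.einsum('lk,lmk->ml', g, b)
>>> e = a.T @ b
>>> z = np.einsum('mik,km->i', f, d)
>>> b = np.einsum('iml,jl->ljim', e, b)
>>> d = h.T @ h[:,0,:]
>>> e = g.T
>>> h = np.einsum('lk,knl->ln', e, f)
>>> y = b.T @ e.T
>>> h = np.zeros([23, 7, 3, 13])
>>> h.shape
(23, 7, 3, 13)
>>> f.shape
(23, 3, 7)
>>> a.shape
(3, 13, 23)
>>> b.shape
(23, 3, 23, 13)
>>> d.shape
(13, 3, 13)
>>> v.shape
(23,)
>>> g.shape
(23, 7)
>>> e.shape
(7, 23)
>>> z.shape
(3,)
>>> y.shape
(13, 23, 3, 7)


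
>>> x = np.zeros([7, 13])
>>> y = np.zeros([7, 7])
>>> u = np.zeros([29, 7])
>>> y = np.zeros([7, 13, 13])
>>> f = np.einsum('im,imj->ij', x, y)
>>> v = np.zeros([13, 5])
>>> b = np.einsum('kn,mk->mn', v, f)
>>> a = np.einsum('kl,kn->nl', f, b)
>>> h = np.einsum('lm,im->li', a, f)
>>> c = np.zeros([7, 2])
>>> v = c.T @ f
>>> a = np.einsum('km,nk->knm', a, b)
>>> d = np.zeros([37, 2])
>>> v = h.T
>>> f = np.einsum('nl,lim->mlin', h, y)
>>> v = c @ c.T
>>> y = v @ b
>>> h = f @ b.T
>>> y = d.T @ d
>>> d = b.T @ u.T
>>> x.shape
(7, 13)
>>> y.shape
(2, 2)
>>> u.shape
(29, 7)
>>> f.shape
(13, 7, 13, 5)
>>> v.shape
(7, 7)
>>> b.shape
(7, 5)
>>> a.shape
(5, 7, 13)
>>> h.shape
(13, 7, 13, 7)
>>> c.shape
(7, 2)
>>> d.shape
(5, 29)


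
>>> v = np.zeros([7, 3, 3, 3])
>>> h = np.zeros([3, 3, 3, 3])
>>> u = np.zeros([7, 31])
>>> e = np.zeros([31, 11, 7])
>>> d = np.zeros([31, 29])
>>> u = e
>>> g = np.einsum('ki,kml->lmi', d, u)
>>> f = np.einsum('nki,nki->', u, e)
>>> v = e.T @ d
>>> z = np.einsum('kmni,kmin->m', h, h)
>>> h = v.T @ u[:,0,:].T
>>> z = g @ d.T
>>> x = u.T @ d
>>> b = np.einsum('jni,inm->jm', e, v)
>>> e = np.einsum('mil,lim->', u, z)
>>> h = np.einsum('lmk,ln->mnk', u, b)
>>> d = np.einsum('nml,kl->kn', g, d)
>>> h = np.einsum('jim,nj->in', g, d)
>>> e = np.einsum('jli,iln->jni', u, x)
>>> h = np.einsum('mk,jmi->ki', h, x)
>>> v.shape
(7, 11, 29)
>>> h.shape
(31, 29)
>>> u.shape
(31, 11, 7)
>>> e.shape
(31, 29, 7)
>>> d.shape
(31, 7)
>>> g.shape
(7, 11, 29)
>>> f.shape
()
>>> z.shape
(7, 11, 31)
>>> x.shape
(7, 11, 29)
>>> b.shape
(31, 29)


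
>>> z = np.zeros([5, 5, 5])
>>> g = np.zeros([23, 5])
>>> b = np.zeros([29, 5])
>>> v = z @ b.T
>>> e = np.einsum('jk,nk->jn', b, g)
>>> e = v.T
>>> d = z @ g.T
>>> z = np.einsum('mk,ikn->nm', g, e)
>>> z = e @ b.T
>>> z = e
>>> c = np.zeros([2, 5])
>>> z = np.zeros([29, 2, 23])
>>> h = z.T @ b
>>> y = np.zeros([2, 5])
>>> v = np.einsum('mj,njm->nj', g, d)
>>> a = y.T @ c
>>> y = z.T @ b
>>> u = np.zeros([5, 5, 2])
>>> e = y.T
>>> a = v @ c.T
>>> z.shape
(29, 2, 23)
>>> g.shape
(23, 5)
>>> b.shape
(29, 5)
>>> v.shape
(5, 5)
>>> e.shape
(5, 2, 23)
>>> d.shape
(5, 5, 23)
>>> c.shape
(2, 5)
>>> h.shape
(23, 2, 5)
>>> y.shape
(23, 2, 5)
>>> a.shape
(5, 2)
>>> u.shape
(5, 5, 2)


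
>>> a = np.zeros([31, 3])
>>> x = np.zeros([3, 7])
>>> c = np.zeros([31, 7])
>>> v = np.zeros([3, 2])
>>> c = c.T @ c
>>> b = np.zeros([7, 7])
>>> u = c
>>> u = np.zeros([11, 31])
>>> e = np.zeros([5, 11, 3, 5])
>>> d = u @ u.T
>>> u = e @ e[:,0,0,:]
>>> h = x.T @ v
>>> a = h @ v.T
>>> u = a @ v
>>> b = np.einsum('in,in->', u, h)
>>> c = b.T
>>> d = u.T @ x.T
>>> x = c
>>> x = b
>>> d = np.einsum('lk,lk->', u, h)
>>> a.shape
(7, 3)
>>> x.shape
()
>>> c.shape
()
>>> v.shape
(3, 2)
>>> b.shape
()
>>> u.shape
(7, 2)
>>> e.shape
(5, 11, 3, 5)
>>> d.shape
()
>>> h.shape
(7, 2)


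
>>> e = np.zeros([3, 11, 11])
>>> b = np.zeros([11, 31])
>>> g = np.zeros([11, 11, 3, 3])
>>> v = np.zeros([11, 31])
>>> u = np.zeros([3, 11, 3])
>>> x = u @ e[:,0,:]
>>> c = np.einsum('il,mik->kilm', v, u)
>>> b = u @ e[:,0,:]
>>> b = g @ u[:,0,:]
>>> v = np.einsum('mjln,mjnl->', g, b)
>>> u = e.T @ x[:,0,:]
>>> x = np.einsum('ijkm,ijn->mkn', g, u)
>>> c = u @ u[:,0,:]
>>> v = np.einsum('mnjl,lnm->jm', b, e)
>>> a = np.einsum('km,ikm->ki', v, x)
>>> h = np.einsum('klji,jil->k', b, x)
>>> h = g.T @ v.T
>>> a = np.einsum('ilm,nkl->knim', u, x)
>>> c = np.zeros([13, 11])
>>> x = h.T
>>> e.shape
(3, 11, 11)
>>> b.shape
(11, 11, 3, 3)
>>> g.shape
(11, 11, 3, 3)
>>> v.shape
(3, 11)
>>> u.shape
(11, 11, 11)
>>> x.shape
(3, 11, 3, 3)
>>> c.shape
(13, 11)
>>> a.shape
(3, 3, 11, 11)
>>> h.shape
(3, 3, 11, 3)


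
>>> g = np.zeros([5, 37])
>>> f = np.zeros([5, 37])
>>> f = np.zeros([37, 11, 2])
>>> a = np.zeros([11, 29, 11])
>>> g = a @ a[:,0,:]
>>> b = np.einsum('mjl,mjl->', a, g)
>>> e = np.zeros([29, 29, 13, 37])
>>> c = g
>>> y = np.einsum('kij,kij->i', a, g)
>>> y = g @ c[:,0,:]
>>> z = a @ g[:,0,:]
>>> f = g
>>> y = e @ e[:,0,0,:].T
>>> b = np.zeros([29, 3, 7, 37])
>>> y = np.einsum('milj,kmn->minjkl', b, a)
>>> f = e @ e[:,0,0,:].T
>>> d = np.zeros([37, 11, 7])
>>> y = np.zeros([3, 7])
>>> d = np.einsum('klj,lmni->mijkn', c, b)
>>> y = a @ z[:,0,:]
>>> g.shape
(11, 29, 11)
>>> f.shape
(29, 29, 13, 29)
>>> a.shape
(11, 29, 11)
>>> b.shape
(29, 3, 7, 37)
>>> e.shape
(29, 29, 13, 37)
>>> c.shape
(11, 29, 11)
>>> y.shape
(11, 29, 11)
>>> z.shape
(11, 29, 11)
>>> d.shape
(3, 37, 11, 11, 7)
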